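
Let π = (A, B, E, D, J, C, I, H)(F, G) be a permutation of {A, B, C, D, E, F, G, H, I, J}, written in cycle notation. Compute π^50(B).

B lies in the 8-cycle (A, B, E, D, J, C, I, H).
Powers repeat with period 8 on this cycle, and 50 mod 8 = 2, so π^50(B) = π^2(B).
Advancing 2 steps from B: B → E → D.

D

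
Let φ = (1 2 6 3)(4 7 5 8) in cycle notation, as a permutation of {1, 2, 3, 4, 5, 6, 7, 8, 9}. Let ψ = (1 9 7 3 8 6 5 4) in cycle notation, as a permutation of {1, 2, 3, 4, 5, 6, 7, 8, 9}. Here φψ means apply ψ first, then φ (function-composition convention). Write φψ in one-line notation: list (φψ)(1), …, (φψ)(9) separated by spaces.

(φψ)(x) = φ(ψ(x)). Computing each image: φ(ψ(1)) = φ(9) = 9, φ(ψ(2)) = φ(2) = 6, φ(ψ(3)) = φ(8) = 4, φ(ψ(4)) = φ(1) = 2, φ(ψ(5)) = φ(4) = 7, φ(ψ(6)) = φ(5) = 8, φ(ψ(7)) = φ(3) = 1, φ(ψ(8)) = φ(6) = 3, φ(ψ(9)) = φ(7) = 5.
Hence φψ = [9 6 4 2 7 8 1 3 5].

9 6 4 2 7 8 1 3 5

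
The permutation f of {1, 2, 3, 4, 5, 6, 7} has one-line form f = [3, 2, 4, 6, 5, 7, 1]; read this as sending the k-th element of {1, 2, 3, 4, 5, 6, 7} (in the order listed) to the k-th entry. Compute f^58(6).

Tracing 6 → 7 → … returns to 6 after 5 steps, so 6 lies in a 5-cycle (1, 3, 4, 6, 7).
Powers repeat with period 5 on this cycle, and 58 mod 5 = 3, so f^58(6) = f^3(6).
Advancing 3 steps from 6: 6 → 7 → 1 → 3.

3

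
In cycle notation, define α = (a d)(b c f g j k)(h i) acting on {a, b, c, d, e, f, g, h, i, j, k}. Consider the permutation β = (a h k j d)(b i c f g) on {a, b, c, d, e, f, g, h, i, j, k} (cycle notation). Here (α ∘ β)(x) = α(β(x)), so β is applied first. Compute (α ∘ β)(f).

j

First apply β: β(f) = g, then α(g) = j. Thus (α ∘ β)(f) = j.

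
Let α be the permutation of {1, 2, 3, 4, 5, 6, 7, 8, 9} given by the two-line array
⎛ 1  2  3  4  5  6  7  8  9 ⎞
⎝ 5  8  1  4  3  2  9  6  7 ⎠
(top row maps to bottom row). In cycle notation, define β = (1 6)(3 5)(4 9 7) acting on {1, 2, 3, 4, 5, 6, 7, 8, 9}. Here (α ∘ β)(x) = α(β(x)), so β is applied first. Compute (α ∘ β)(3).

3

First apply β: β(3) = 5, then α(5) = 3. Thus (α ∘ β)(3) = 3.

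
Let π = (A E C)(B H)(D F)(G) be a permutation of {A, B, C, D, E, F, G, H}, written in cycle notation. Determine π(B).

In the cycle (B H), B is followed by H, so π(B) = H.

H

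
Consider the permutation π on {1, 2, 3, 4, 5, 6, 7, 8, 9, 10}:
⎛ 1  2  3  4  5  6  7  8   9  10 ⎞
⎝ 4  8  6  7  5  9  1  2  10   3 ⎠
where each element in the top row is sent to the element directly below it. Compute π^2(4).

Tracing 4 → 7 → … returns to 4 after 3 steps, so 4 lies in a 3-cycle (1 4 7).
Stepping 2 places around the cycle: 4 → 7 → 1.

1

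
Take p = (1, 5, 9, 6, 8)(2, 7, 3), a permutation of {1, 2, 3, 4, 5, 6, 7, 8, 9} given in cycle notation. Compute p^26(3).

3 lies in the 3-cycle (2, 7, 3).
On a 3-cycle, p^3 is the identity, so p^26 = p^2 there (26 ≡ 2 mod 3).
Advancing 2 steps from 3: 3 → 2 → 7.

7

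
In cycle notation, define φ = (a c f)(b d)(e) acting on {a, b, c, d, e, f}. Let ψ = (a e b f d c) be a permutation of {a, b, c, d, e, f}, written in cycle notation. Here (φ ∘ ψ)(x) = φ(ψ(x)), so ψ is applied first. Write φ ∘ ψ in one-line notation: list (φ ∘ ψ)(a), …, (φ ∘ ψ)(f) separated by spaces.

e a c f d b

(φ ∘ ψ)(x) = φ(ψ(x)). Computing each image: φ(ψ(a)) = φ(e) = e, φ(ψ(b)) = φ(f) = a, φ(ψ(c)) = φ(a) = c, φ(ψ(d)) = φ(c) = f, φ(ψ(e)) = φ(b) = d, φ(ψ(f)) = φ(d) = b.
Hence φ ∘ ψ = [e a c f d b].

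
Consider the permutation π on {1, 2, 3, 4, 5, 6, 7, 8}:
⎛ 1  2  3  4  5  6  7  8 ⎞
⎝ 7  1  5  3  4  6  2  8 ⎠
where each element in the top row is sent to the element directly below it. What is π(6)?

The entry below 6 in the array is 6, so π(6) = 6.

6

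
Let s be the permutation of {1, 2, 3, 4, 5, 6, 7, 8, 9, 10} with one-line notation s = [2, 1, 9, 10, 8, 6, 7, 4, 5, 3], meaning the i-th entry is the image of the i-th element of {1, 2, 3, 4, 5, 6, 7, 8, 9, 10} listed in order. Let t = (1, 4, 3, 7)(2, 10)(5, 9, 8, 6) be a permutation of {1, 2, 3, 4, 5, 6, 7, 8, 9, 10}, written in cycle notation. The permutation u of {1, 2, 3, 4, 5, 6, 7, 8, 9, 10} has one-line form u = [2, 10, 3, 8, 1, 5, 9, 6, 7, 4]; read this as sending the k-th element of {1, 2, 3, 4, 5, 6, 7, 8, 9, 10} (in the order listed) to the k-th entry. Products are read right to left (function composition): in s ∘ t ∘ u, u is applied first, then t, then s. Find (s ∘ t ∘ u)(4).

6

Apply the permutations in order: u(4) = 8, then t(8) = 6, then s(6) = 6. So (s ∘ t ∘ u)(4) = 6.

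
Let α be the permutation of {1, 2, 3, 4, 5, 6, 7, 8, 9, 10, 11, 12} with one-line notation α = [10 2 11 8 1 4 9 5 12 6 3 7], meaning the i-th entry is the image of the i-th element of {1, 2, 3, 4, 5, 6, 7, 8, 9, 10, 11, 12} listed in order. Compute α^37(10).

6

Tracing 10 → 6 → … returns to 10 after 6 steps, so 10 lies in a 6-cycle (1, 10, 6, 4, 8, 5).
Powers repeat with period 6 on this cycle, and 37 mod 6 = 1, so α^37(10) = α^1(10).
Advancing 1 step from 10: 10 → 6.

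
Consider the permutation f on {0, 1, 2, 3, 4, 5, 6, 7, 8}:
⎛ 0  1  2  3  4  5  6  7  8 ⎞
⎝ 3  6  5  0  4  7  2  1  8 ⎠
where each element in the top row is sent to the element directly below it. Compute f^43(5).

6

Tracing 5 → 7 → … returns to 5 after 5 steps, so 5 lies in a 5-cycle (1 6 2 5 7).
Since the cycle has length 5, f^43 acts on it the same as f^3 (43 mod 5 = 3).
Stepping 3 places around the cycle: 5 → 7 → 1 → 6.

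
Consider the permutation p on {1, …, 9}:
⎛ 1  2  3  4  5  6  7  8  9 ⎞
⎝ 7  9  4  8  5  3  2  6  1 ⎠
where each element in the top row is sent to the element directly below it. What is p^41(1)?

7

Tracing 1 → 7 → … returns to 1 after 4 steps, so 1 lies in a 4-cycle (1, 7, 2, 9).
On a 4-cycle, p^4 is the identity, so p^41 = p^1 there (41 ≡ 1 mod 4).
Advancing 1 step from 1: 1 → 7.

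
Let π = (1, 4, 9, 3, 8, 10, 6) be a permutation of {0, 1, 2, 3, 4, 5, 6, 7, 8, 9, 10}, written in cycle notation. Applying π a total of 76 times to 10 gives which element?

8

10 lies in the 7-cycle (1, 4, 9, 3, 8, 10, 6).
On a 7-cycle, π^7 is the identity, so π^76 = π^6 there (76 ≡ 6 mod 7).
Stepping 6 places around the cycle: 10 → 6 → 1 → 4 → 9 → 3 → 8.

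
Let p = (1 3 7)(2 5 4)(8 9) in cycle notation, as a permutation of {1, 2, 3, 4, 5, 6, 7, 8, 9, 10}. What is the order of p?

6

The disjoint cycles have lengths 3, 3, 2, 1, 1.
The order of p is the least common multiple of its cycle lengths: lcm(3, 3, 2) = 6.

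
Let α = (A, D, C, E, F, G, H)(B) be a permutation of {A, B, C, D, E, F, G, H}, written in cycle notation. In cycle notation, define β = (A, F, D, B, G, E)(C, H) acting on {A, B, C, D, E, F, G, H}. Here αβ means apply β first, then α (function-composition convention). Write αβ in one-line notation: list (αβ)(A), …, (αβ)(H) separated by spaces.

(αβ)(x) = α(β(x)). Computing each image: α(β(A)) = α(F) = G, α(β(B)) = α(G) = H, α(β(C)) = α(H) = A, α(β(D)) = α(B) = B, α(β(E)) = α(A) = D, α(β(F)) = α(D) = C, α(β(G)) = α(E) = F, α(β(H)) = α(C) = E.
Hence αβ = [G H A B D C F E].

G H A B D C F E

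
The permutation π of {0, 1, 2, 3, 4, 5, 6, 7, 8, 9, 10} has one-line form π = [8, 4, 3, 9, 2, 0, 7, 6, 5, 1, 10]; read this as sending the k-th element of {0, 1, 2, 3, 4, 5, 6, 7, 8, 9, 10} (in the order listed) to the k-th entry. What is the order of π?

30

Decomposing into disjoint cycles gives cycle lengths 5, 3, 2, 1.
The order is lcm(5, 3, 2) = 30.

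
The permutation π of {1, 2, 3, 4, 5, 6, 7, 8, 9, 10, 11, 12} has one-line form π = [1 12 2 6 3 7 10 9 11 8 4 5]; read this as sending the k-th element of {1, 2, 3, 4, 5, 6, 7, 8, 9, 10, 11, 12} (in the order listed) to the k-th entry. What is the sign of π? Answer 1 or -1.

In disjoint-cycle form the cycle lengths are 7, 4, 1.
A cycle is odd iff its length is even; π has 1 even-length cycle, so sgn(π) = (−1)^1 and π is odd.

-1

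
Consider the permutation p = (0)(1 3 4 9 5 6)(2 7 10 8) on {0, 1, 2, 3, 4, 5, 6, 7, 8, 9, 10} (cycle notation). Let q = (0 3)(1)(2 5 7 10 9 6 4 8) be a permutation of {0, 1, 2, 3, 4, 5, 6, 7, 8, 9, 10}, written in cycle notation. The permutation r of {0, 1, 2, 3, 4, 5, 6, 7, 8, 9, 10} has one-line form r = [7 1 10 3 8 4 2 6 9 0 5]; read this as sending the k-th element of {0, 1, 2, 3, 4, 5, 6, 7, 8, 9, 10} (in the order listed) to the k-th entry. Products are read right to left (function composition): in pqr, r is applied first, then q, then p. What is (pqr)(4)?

Chase 4: r(4) = 8; q(8) = 2; p(2) = 7. Hence (pqr)(4) = 7.

7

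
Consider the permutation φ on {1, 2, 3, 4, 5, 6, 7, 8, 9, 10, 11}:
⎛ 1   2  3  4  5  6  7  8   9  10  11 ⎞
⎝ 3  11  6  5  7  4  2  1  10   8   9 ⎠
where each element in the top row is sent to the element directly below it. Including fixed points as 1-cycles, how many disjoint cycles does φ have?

The cycle decomposition is (1 3 6 4 5 7 2 11 9 10 8), which has 1 cycle (counting 1-cycles).

1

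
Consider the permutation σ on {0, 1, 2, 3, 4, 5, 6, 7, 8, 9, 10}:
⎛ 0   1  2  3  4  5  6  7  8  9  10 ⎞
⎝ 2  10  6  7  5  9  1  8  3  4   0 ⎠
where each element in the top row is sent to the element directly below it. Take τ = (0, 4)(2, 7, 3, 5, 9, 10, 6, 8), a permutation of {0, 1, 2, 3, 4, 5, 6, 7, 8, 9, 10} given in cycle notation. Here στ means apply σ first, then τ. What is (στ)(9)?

(στ)(9) = τ(σ(9)). σ(9) = 4, then τ(4) = 0. So (στ)(9) = 0.

0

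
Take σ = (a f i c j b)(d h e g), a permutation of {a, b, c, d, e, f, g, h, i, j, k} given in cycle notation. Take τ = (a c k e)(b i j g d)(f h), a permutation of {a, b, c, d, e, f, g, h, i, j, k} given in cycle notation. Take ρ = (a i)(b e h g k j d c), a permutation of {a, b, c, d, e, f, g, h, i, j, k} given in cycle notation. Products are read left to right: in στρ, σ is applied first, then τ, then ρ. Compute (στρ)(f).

d

(στρ)(f) = ρ(τ(σ(f))). σ(f) = i, then τ(i) = j, then ρ(j) = d, so the result is d.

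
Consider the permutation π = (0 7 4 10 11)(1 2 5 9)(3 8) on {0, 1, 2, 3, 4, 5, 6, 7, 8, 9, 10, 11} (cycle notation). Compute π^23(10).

7

10 lies in the 5-cycle (0 7 4 10 11).
Powers repeat with period 5 on this cycle, and 23 mod 5 = 3, so π^23(10) = π^3(10).
Stepping 3 places around the cycle: 10 → 11 → 0 → 7.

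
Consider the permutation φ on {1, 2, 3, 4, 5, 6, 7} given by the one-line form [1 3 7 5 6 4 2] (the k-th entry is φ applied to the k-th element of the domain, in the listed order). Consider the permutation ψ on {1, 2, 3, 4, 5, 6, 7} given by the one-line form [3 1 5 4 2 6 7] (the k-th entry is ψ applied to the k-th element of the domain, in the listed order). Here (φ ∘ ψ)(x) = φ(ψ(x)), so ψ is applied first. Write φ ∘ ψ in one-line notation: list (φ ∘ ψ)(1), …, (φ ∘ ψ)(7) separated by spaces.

7 1 6 5 3 4 2

For each element, apply ψ then φ: 1 → 3 → 7; 2 → 1 → 1; 3 → 5 → 6; 4 → 4 → 5; 5 → 2 → 3; 6 → 6 → 4; 7 → 7 → 2.
Collecting the images, φ ∘ ψ = [7 1 6 5 3 4 2].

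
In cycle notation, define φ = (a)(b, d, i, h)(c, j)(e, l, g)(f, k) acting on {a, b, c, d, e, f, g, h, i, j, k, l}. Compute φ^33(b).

d

b lies in the 4-cycle (b, d, i, h).
On a 4-cycle, φ^4 is the identity, so φ^33 = φ^1 there (33 ≡ 1 mod 4).
Stepping 1 place around the cycle: b → d.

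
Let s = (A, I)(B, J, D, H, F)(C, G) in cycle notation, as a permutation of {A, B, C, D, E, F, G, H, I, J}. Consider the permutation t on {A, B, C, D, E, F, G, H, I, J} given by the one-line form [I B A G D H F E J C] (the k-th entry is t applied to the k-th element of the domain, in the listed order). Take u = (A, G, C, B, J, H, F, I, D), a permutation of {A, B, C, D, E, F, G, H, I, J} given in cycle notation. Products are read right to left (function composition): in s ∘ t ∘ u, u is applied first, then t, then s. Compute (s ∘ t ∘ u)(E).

H

(s ∘ t ∘ u)(E) = s(t(u(E))). u(E) = E, then t(E) = D, then s(D) = H, so the result is H.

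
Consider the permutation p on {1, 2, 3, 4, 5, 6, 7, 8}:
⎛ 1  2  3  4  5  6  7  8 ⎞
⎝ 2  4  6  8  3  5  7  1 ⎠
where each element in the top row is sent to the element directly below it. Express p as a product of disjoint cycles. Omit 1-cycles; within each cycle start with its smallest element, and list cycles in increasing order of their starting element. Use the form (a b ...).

(1 2 4 8)(3 6 5)

From 1: 1 → 2 → 4 → 8 → 1, closing the cycle (1 2 4 8).
Continuing from each remaining unvisited element yields (1 2 4 8)(3 6 5).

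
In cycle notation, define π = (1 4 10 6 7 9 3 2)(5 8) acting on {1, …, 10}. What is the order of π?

8

The cycle type of π is (8, 2).
Since disjoint cycles commute, ord(π) = lcm(8, 2) = 8.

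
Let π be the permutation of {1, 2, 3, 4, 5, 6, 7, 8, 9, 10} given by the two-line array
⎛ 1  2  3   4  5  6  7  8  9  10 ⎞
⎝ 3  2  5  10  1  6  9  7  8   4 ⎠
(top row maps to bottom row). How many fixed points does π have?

2

The fixed points (elements with π(x) = x) are {2, 6}, so there are 2.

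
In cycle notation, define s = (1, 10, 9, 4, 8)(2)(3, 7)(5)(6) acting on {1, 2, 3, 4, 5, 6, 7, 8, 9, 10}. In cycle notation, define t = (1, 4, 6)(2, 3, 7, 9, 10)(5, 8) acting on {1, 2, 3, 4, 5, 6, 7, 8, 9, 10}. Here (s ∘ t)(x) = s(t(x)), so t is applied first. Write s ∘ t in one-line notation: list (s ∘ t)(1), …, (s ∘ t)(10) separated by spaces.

8 7 3 6 1 10 4 5 9 2

For each element, apply t then s: 1 → 4 → 8; 2 → 3 → 7; 3 → 7 → 3; 4 → 6 → 6; 5 → 8 → 1; 6 → 1 → 10; 7 → 9 → 4; 8 → 5 → 5; 9 → 10 → 9; 10 → 2 → 2.
So s ∘ t in one-line form is 8 7 3 6 1 10 4 5 9 2.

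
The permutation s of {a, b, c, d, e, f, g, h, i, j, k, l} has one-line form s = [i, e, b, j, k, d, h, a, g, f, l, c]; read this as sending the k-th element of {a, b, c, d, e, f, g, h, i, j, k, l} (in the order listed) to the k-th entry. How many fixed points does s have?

0

No element satisfies s(x) = x, so there are 0 fixed points.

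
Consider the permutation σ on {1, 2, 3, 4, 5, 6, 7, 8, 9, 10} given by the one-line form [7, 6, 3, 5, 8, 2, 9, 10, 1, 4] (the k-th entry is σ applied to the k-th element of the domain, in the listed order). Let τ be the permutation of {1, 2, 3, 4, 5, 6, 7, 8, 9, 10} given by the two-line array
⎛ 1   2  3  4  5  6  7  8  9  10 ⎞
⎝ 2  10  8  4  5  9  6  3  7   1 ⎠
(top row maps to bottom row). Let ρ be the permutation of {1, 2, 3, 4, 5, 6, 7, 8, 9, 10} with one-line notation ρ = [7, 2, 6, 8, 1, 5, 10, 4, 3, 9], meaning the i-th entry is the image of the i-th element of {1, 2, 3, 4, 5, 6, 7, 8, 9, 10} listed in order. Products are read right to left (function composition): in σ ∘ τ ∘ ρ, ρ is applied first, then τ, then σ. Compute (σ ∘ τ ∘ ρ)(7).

(σ ∘ τ ∘ ρ)(7) = σ(τ(ρ(7))). ρ(7) = 10, then τ(10) = 1, then σ(1) = 7, so the result is 7.

7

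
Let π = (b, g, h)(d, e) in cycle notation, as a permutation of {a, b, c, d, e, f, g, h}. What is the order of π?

The cycle type of π is (3, 2, 1, 1, 1).
Since disjoint cycles commute, ord(π) = lcm(3, 2) = 6.

6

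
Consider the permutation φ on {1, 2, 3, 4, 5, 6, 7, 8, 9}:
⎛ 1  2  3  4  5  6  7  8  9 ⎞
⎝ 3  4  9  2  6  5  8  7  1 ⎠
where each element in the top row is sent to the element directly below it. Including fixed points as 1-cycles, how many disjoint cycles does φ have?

4

The cycle decomposition is (1 3 9)(2 4)(5 6)(7 8), which has 4 cycles (counting 1-cycles).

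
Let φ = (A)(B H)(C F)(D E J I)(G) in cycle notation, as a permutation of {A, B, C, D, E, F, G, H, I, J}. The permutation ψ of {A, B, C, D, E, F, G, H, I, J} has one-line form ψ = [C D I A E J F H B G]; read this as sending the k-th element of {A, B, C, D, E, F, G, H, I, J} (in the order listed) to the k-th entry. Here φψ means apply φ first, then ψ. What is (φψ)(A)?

C

First apply φ: φ(A) = A, then ψ(A) = C. Thus (φψ)(A) = C.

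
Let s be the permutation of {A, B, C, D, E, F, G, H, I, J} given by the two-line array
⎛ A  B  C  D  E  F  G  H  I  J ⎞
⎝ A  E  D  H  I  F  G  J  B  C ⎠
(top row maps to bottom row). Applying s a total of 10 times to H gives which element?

Tracing H → J → … returns to H after 4 steps, so H lies in a 4-cycle (C, D, H, J).
Since the cycle has length 4, s^10 acts on it the same as s^2 (10 mod 4 = 2).
Stepping 2 places around the cycle: H → J → C.

C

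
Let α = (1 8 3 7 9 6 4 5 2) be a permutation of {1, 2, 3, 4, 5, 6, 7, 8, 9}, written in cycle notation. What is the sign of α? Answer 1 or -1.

The cycle lengths are 9.
A cycle is odd iff its length is even; α has 0 even-length cycles, so sgn(α) = (−1)^0 and α is even.

1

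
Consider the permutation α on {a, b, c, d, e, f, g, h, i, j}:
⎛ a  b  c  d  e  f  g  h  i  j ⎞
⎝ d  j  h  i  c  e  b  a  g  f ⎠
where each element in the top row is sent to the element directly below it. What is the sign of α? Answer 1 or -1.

-1

In disjoint-cycle form the cycle lengths are 10.
A cycle of length ℓ contributes ℓ−1 transpositions, so α is a product of 9 transpositions — odd.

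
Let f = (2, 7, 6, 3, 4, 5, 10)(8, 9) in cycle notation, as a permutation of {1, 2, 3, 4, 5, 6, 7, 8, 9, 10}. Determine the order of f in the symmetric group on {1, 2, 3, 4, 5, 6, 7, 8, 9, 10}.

14

The cycle type of f is (7, 2, 1).
Since disjoint cycles commute, ord(f) = lcm(7, 2) = 14.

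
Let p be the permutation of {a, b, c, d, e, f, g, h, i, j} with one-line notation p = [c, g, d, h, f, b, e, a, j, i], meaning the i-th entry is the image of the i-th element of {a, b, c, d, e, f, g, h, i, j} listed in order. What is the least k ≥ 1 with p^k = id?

4

Writing p as disjoint cycles, the cycle lengths are 4, 4, 2.
The order of p is the least common multiple of its cycle lengths: lcm(4, 4, 2) = 4.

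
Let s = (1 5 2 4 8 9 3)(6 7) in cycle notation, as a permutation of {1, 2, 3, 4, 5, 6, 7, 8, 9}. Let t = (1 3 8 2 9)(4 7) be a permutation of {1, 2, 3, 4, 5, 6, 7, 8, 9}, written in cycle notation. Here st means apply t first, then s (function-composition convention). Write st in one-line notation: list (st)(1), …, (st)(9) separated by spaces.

1 3 9 6 2 7 8 4 5

Chase each element through t then s: 1 → 3 → 1; 2 → 9 → 3; 3 → 8 → 9; 4 → 7 → 6; 5 → 5 → 2; 6 → 6 → 7; 7 → 4 → 8; 8 → 2 → 4; 9 → 1 → 5.
So st in one-line form is 1 3 9 6 2 7 8 4 5.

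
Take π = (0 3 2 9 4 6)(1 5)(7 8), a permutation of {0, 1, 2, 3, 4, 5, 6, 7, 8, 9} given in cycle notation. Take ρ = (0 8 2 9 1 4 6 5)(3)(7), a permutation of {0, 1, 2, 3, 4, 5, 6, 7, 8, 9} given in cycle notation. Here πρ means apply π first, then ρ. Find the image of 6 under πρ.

8

First apply π: π(6) = 0, then ρ(0) = 8. Thus (πρ)(6) = 8.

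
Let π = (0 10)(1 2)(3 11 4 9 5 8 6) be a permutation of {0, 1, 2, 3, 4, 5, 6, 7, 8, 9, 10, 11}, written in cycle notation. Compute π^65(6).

11

6 lies in the 7-cycle (3 11 4 9 5 8 6).
On a 7-cycle, π^7 is the identity, so π^65 = π^2 there (65 ≡ 2 mod 7).
Stepping 2 places around the cycle: 6 → 3 → 11.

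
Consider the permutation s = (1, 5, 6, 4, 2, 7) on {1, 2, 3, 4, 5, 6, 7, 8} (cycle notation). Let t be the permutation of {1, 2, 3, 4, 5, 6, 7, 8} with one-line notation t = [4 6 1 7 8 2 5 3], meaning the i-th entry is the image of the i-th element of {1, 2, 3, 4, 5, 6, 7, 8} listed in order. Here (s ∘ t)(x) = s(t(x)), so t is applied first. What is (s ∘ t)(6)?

First apply t: t(6) = 2, then s(2) = 7. Thus (s ∘ t)(6) = 7.

7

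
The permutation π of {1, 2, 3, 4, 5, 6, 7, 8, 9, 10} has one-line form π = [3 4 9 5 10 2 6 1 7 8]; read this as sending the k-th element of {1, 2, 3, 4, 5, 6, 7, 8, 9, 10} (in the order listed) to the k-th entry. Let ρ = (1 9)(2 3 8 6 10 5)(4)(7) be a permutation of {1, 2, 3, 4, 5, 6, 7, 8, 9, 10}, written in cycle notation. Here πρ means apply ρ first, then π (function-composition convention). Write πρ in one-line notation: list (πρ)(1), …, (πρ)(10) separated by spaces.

(πρ)(x) = π(ρ(x)). Computing each image: π(ρ(1)) = π(9) = 7, π(ρ(2)) = π(3) = 9, π(ρ(3)) = π(8) = 1, π(ρ(4)) = π(4) = 5, π(ρ(5)) = π(2) = 4, π(ρ(6)) = π(10) = 8, π(ρ(7)) = π(7) = 6, π(ρ(8)) = π(6) = 2, π(ρ(9)) = π(1) = 3, π(ρ(10)) = π(5) = 10.
Hence πρ = [7 9 1 5 4 8 6 2 3 10].

7 9 1 5 4 8 6 2 3 10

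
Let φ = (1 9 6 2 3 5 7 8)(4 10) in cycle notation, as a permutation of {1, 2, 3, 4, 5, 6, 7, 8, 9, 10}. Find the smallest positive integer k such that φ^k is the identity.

The disjoint cycles have lengths 8, 2.
The order of φ is the least common multiple of its cycle lengths: lcm(8, 2) = 8.

8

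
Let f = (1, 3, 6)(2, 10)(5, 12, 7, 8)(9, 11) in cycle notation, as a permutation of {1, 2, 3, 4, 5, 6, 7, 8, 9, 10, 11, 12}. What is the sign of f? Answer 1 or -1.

The cycle lengths are 4, 3, 2, 2, 1.
A cycle is odd iff its length is even; f has 3 even-length cycles, so sgn(f) = (−1)^3 and f is odd.

-1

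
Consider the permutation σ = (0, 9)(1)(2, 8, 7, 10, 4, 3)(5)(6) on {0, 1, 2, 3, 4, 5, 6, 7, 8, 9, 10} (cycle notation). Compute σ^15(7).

3

7 lies in the 6-cycle (2, 8, 7, 10, 4, 3).
Powers repeat with period 6 on this cycle, and 15 mod 6 = 3, so σ^15(7) = σ^3(7).
Advancing 3 steps from 7: 7 → 10 → 4 → 3.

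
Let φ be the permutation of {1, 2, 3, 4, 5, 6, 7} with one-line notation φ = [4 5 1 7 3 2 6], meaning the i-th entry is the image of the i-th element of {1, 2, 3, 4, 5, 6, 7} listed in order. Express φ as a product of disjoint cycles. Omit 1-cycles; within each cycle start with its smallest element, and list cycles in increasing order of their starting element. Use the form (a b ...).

(1 4 7 6 2 5 3)

Start at 1 and follow images: 1 → 4 → 7 → 6 → 2 → 5 → 3 → 1, giving the cycle (1 4 7 6 2 5 3).
Continuing from each remaining unvisited element yields (1 4 7 6 2 5 3).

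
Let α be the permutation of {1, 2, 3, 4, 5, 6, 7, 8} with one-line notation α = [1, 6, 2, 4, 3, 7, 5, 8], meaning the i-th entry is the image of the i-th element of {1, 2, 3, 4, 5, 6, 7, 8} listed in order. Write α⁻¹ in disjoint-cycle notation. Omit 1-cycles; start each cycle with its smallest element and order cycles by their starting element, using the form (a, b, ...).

(2, 3, 5, 7, 6)

The cycle decomposition of α is (2, 6, 7, 5, 3).
Reversing each cycle (and rotating so the smallest element leads) gives α⁻¹ = (2, 3, 5, 7, 6).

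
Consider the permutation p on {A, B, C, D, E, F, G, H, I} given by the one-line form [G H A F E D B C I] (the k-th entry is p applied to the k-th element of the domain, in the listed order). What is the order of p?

Writing p as disjoint cycles, the cycle lengths are 5, 2, 1, 1.
The order of p is the least common multiple of its cycle lengths: lcm(5, 2) = 10.

10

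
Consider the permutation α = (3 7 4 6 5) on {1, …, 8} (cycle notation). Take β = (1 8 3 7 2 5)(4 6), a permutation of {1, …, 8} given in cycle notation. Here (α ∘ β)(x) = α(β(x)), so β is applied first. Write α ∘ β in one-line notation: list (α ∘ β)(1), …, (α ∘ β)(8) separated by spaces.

8 3 4 5 1 6 2 7

Chase each element through β then α: 1 → 8 → 8; 2 → 5 → 3; 3 → 7 → 4; 4 → 6 → 5; 5 → 1 → 1; 6 → 4 → 6; 7 → 2 → 2; 8 → 3 → 7.
Collecting the images, α ∘ β = [8 3 4 5 1 6 2 7].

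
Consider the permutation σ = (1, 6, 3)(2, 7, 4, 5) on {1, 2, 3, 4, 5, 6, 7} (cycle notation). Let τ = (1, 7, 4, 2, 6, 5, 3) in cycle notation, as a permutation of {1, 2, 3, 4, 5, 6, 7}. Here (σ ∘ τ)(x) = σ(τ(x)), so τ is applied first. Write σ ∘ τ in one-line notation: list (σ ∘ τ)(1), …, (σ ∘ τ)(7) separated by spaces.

4 3 6 7 1 2 5

Chase each element through τ then σ: 1 → 7 → 4; 2 → 6 → 3; 3 → 1 → 6; 4 → 2 → 7; 5 → 3 → 1; 6 → 5 → 2; 7 → 4 → 5.
Collecting the images, σ ∘ τ = [4 3 6 7 1 2 5].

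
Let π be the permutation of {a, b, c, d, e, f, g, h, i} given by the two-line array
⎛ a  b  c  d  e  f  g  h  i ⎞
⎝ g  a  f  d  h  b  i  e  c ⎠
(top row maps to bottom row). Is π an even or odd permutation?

In disjoint-cycle form the cycle lengths are 6, 2, 1.
A cycle is odd iff its length is even; π has 2 even-length cycles, so sgn(π) = (−1)^2 and π is even.

even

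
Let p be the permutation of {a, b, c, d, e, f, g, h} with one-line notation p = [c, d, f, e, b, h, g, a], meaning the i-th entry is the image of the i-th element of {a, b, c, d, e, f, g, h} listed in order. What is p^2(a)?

Tracing a → c → … returns to a after 4 steps, so a lies in a 4-cycle (a c f h).
Advancing 2 steps from a: a → c → f.

f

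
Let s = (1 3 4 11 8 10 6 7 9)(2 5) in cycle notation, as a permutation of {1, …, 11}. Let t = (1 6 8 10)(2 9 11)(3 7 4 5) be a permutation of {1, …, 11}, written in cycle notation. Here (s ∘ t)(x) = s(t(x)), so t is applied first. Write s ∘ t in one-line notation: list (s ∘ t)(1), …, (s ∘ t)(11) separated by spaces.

Chase each element through t then s: 1 → 6 → 7; 2 → 9 → 1; 3 → 7 → 9; 4 → 5 → 2; 5 → 3 → 4; 6 → 8 → 10; 7 → 4 → 11; 8 → 10 → 6; 9 → 11 → 8; 10 → 1 → 3; 11 → 2 → 5.
Collecting the images, s ∘ t = [7 1 9 2 4 10 11 6 8 3 5].

7 1 9 2 4 10 11 6 8 3 5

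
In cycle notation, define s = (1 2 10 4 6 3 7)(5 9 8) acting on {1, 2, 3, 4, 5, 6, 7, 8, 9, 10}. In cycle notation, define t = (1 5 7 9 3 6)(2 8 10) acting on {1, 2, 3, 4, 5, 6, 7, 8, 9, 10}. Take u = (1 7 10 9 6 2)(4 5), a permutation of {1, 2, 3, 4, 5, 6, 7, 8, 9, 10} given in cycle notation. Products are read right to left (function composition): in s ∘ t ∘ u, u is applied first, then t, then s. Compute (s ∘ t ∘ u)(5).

(s ∘ t ∘ u)(5) = s(t(u(5))). u(5) = 4, then t(4) = 4, then s(4) = 6, so the result is 6.

6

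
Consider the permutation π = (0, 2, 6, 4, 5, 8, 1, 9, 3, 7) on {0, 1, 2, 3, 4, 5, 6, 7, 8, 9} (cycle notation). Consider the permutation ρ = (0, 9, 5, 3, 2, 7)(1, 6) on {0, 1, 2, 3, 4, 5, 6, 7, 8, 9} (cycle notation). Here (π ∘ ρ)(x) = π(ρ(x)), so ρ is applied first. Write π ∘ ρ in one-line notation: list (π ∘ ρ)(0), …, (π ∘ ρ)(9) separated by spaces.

3 4 0 6 5 7 9 2 1 8

For each element, apply ρ then π: 0 → 9 → 3; 1 → 6 → 4; 2 → 7 → 0; 3 → 2 → 6; 4 → 4 → 5; 5 → 3 → 7; 6 → 1 → 9; 7 → 0 → 2; 8 → 8 → 1; 9 → 5 → 8.
Collecting the images, π ∘ ρ = [3 4 0 6 5 7 9 2 1 8].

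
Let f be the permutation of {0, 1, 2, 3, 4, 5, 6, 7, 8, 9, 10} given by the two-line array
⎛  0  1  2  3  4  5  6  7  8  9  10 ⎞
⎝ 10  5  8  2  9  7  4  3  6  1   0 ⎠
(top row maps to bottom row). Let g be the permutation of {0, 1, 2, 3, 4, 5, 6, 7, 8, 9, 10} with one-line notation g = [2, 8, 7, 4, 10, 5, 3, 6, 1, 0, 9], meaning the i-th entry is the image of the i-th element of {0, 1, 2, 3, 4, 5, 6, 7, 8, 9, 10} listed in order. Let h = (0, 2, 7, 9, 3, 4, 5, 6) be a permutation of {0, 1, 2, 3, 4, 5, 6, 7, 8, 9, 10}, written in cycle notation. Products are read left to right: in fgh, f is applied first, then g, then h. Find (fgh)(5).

0

Apply the permutations in order: f(5) = 7, then g(7) = 6, then h(6) = 0. So (fgh)(5) = 0.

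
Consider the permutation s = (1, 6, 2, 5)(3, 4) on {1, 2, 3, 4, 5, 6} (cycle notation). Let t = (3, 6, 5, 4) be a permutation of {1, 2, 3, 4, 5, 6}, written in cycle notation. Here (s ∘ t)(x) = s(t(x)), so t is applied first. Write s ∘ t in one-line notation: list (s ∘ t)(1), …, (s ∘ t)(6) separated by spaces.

6 5 2 4 3 1

(s ∘ t)(x) = s(t(x)). Computing each image: s(t(1)) = s(1) = 6, s(t(2)) = s(2) = 5, s(t(3)) = s(6) = 2, s(t(4)) = s(3) = 4, s(t(5)) = s(4) = 3, s(t(6)) = s(5) = 1.
Hence s ∘ t = [6 5 2 4 3 1].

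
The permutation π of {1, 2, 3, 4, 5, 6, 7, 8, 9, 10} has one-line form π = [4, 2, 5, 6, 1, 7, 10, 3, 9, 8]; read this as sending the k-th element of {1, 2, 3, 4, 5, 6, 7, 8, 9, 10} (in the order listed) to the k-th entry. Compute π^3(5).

Tracing 5 → 1 → … returns to 5 after 8 steps, so 5 lies in an 8-cycle (1, 4, 6, 7, 10, 8, 3, 5).
Advancing 3 steps from 5: 5 → 1 → 4 → 6.

6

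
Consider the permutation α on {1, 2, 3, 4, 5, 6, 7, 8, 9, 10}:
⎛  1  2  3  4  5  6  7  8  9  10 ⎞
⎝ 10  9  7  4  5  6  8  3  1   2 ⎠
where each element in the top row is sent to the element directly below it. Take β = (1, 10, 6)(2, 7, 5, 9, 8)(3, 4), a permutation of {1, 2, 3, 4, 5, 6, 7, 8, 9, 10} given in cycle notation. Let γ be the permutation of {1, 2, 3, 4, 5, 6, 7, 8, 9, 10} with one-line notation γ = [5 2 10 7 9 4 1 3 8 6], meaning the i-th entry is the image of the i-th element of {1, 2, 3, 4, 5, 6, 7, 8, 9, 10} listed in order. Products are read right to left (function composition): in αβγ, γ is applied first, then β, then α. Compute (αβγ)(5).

3

Chase 5: γ(5) = 9; β(9) = 8; α(8) = 3. Hence (αβγ)(5) = 3.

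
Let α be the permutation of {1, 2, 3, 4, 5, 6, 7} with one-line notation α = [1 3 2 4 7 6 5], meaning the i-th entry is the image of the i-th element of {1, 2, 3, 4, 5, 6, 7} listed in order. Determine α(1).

1 is element number 1 of the domain, and entry number 1 of the one-line form is 1, so α(1) = 1.

1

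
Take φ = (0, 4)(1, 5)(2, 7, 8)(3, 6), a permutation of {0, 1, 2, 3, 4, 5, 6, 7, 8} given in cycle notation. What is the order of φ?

The disjoint cycles have lengths 3, 2, 2, 2.
The order of φ is the least common multiple of its cycle lengths: lcm(3, 2, 2, 2) = 6.

6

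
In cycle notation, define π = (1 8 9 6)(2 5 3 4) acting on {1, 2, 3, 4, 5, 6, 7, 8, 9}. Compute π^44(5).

5

5 lies in the 4-cycle (2 5 3 4).
Powers repeat with period 4 on this cycle, and 44 mod 4 = 0, so π^44(5) = π^0(5).
So π^44(5) = 5.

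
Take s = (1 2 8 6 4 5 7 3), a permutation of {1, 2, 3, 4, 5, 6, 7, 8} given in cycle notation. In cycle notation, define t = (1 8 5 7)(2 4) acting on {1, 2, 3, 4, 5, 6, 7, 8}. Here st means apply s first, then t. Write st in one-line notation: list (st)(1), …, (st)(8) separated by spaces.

4 5 8 7 1 2 3 6

For each element, apply s then t: 1 → 2 → 4; 2 → 8 → 5; 3 → 1 → 8; 4 → 5 → 7; 5 → 7 → 1; 6 → 4 → 2; 7 → 3 → 3; 8 → 6 → 6.
Collecting the images, st = [4 5 8 7 1 2 3 6].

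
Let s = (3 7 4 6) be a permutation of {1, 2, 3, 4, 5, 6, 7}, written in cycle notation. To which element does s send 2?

2 does not appear in any cycle of s, so it is a fixed point: s(2) = 2.

2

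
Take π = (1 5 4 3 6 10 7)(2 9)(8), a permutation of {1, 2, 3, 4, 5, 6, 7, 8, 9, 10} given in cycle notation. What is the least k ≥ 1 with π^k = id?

The cycle type of π is (7, 2, 1).
The order is lcm(7, 2) = 14.

14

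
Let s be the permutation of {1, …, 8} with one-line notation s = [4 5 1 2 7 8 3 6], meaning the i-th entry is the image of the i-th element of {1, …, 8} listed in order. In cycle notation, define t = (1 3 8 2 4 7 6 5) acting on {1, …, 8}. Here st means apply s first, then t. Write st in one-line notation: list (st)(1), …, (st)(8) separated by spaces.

7 1 3 4 6 2 8 5

(st)(x) = t(s(x)). Computing each image: t(s(1)) = t(4) = 7, t(s(2)) = t(5) = 1, t(s(3)) = t(1) = 3, t(s(4)) = t(2) = 4, t(s(5)) = t(7) = 6, t(s(6)) = t(8) = 2, t(s(7)) = t(3) = 8, t(s(8)) = t(6) = 5.
Hence st = [7 1 3 4 6 2 8 5].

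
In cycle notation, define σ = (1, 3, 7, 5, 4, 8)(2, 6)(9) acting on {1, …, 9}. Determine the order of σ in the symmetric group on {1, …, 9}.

6

The disjoint cycles have lengths 6, 2, 1.
The order is lcm(6, 2) = 6.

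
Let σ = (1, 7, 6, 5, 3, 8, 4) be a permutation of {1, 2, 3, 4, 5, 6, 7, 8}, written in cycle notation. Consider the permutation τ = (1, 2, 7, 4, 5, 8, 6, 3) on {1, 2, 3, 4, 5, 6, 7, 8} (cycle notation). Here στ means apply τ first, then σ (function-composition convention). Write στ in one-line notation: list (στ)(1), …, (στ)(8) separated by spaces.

2 6 7 3 4 8 1 5

Chase each element through τ then σ: 1 → 2 → 2; 2 → 7 → 6; 3 → 1 → 7; 4 → 5 → 3; 5 → 8 → 4; 6 → 3 → 8; 7 → 4 → 1; 8 → 6 → 5.
So στ in one-line form is 2 6 7 3 4 8 1 5.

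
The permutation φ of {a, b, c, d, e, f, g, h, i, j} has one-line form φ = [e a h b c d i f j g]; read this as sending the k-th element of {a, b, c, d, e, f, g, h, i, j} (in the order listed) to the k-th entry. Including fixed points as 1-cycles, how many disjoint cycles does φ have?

The cycle decomposition is (a, e, c, h, f, d, b)(g, i, j), which has 2 cycles (counting 1-cycles).

2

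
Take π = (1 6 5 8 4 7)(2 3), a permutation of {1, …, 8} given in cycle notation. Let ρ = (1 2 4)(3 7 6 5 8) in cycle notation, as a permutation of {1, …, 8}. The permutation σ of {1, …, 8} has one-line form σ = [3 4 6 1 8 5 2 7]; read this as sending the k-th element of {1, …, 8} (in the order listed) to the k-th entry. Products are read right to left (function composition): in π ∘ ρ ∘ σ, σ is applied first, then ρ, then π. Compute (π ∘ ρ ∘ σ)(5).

Apply the permutations in order: σ(5) = 8, then ρ(8) = 3, then π(3) = 2. So (π ∘ ρ ∘ σ)(5) = 2.

2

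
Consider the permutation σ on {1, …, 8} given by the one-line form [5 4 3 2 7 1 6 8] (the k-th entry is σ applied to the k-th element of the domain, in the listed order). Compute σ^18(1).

7

Tracing 1 → 5 → … returns to 1 after 4 steps, so 1 lies in a 4-cycle (1 5 7 6).
Powers repeat with period 4 on this cycle, and 18 mod 4 = 2, so σ^18(1) = σ^2(1).
Stepping 2 places around the cycle: 1 → 5 → 7.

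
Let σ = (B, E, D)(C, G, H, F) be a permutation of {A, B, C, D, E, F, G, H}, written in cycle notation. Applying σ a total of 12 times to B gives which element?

B lies in the 3-cycle (B, E, D).
On a 3-cycle, σ^3 is the identity, so σ^12 = σ^0 there (12 ≡ 0 mod 3).
So σ^12(B) = B.

B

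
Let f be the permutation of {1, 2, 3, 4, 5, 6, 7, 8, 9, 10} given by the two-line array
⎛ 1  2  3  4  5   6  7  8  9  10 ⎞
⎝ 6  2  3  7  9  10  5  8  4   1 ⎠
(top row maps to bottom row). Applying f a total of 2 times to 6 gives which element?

Tracing 6 → 10 → … returns to 6 after 3 steps, so 6 lies in a 3-cycle (1, 6, 10).
Advancing 2 steps from 6: 6 → 10 → 1.

1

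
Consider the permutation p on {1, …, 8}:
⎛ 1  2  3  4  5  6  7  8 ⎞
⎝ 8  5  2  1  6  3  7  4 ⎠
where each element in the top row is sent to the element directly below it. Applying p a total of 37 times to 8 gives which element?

Tracing 8 → 4 → … returns to 8 after 3 steps, so 8 lies in a 3-cycle (1 8 4).
Since the cycle has length 3, p^37 acts on it the same as p^1 (37 mod 3 = 1).
Advancing 1 step from 8: 8 → 4.

4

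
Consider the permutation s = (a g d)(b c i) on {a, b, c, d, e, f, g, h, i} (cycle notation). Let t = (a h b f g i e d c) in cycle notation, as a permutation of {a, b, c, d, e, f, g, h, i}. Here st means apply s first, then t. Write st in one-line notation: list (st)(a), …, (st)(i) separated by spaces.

i a e h d g c b f

(st)(x) = t(s(x)). Computing each image: t(s(a)) = t(g) = i, t(s(b)) = t(c) = a, t(s(c)) = t(i) = e, t(s(d)) = t(a) = h, t(s(e)) = t(e) = d, t(s(f)) = t(f) = g, t(s(g)) = t(d) = c, t(s(h)) = t(h) = b, t(s(i)) = t(b) = f.
Hence st = [i a e h d g c b f].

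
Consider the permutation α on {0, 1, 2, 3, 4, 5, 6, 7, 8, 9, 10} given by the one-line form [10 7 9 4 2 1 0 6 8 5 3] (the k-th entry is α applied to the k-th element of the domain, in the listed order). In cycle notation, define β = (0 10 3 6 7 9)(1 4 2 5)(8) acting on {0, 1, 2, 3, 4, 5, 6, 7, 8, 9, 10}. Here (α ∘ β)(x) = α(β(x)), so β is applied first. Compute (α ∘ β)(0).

β(0) = 10, then α(10) = 3; composing gives (α ∘ β)(0) = 3.

3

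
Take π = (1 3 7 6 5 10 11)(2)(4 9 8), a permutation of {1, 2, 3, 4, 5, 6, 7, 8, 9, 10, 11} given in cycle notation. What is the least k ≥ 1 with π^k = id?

21

The disjoint cycles have lengths 7, 3, 1.
Since disjoint cycles commute, ord(π) = lcm(7, 3) = 21.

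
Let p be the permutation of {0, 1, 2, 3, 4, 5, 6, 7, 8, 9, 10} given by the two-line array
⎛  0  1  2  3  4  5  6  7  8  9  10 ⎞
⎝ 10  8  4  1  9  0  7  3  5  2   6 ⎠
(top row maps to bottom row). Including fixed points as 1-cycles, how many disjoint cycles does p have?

The cycle decomposition is (0 10 6 7 3 1 8 5)(2 4 9), which has 2 cycles (counting 1-cycles).

2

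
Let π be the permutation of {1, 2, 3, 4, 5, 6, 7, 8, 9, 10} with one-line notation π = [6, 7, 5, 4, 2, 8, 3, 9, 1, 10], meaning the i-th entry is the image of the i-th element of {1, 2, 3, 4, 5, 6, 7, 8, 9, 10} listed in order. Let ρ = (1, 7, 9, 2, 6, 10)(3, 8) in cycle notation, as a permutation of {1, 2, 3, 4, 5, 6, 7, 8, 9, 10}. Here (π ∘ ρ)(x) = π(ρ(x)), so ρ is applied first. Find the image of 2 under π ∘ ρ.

(π ∘ ρ)(2) = π(ρ(2)). ρ(2) = 6, then π(6) = 8. So (π ∘ ρ)(2) = 8.

8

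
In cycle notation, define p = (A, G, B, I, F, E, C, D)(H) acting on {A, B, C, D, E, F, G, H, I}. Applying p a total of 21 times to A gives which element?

E

A lies in the 8-cycle (A, G, B, I, F, E, C, D).
On an 8-cycle, p^8 is the identity, so p^21 = p^5 there (21 ≡ 5 mod 8).
Stepping 5 places around the cycle: A → G → B → I → F → E.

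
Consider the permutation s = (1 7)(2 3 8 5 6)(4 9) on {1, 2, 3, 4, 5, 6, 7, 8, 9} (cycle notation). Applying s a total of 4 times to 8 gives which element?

8 lies in the 5-cycle (2 3 8 5 6).
Advancing 4 steps from 8: 8 → 5 → 6 → 2 → 3.

3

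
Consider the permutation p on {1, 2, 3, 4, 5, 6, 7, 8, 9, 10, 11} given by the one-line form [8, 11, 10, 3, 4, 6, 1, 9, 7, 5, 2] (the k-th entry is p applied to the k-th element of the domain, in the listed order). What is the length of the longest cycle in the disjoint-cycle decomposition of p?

4

Decomposing into disjoint cycles gives (1, 8, 9, 7)(2, 11)(3, 10, 5, 4); the longest has length 4.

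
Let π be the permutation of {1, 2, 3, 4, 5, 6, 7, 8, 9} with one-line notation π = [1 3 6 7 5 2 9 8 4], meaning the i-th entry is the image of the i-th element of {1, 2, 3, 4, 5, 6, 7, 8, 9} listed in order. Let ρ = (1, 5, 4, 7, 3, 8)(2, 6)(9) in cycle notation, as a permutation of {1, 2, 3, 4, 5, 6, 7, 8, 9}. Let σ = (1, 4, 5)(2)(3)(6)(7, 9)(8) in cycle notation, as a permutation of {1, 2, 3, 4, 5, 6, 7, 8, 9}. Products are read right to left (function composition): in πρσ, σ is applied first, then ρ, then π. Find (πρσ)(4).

7

Apply the permutations in order: σ(4) = 5, then ρ(5) = 4, then π(4) = 7. So (πρσ)(4) = 7.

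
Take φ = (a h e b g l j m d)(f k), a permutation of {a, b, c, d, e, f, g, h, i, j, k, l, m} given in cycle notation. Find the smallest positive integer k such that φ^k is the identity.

The disjoint cycles have lengths 9, 2, 1, 1.
The order is lcm(9, 2) = 18.

18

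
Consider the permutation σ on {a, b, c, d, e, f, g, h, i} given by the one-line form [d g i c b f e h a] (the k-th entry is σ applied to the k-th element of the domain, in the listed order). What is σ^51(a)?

i

Tracing a → d → … returns to a after 4 steps, so a lies in a 4-cycle (a d c i).
Powers repeat with period 4 on this cycle, and 51 mod 4 = 3, so σ^51(a) = σ^3(a).
Stepping 3 places around the cycle: a → d → c → i.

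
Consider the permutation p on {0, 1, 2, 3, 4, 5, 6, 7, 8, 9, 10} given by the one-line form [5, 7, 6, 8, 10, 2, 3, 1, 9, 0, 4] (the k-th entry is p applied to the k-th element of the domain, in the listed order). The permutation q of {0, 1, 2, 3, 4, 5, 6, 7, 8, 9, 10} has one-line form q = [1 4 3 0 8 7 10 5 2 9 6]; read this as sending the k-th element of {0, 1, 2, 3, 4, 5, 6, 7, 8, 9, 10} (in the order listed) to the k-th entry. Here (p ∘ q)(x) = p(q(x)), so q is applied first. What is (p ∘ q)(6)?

4

First apply q: q(6) = 10, then p(10) = 4. Thus (p ∘ q)(6) = 4.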